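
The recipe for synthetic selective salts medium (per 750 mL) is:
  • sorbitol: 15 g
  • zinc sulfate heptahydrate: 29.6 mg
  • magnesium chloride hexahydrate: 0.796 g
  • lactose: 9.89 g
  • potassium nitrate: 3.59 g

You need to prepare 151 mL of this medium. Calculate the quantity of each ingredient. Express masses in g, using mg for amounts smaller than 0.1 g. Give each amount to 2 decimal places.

sorbitol 3.02 g; zinc sulfate heptahydrate 5.96 mg; magnesium chloride hexahydrate 0.16 g; lactose 1.99 g; potassium nitrate 0.72 g

Ratio of target to recipe volume: 151 / 750 = 0.201333.
sorbitol: 15 g × (151 mL / 750 mL) = 3.02 g
zinc sulfate heptahydrate: 29.6 mg × (151 mL / 750 mL) = 5.96 mg
magnesium chloride hexahydrate: 0.796 g × (151 mL / 750 mL) = 0.16 g
lactose: 9.89 g × (151 mL / 750 mL) = 1.99 g
potassium nitrate: 3.59 g × (151 mL / 750 mL) = 0.72 g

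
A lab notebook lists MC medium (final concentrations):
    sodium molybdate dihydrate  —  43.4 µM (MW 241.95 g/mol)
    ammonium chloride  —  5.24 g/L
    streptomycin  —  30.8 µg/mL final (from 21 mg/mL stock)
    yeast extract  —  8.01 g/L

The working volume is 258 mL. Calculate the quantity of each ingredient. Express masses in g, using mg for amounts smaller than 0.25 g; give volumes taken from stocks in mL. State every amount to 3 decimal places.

Target volume = 258 mL = 0.258 L.
sodium molybdate dihydrate: 43.4 µmol/L × 241.95 g/mol × 0.258 L ÷ 1000 = 2.709 mg
ammonium chloride: 5.24 g/L × 0.258 L = 1.352 g
streptomycin: C1V1 = C2V2 → 30.8 µg/mL × 258 mL ÷ 21000 µg/mL = 0.378 mL
yeast extract: 8.01 g/L × 0.258 L = 2.067 g

sodium molybdate dihydrate 2.709 mg; ammonium chloride 1.352 g; streptomycin 0.378 mL; yeast extract 2.067 g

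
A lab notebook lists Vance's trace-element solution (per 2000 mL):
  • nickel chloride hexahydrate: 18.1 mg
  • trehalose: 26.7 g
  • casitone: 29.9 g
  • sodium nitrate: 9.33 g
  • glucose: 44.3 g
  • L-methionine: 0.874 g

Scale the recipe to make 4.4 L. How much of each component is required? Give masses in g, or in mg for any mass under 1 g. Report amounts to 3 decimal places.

Scale factor = 4400 mL / 2000 mL = 2.2.
nickel chloride hexahydrate: 18.1 mg × (4400 mL / 2000 mL) = 39.820 mg
trehalose: 26.7 g × (4400 mL / 2000 mL) = 58.740 g
casitone: 29.9 g × (4400 mL / 2000 mL) = 65.780 g
sodium nitrate: 9.33 g × (4400 mL / 2000 mL) = 20.526 g
glucose: 44.3 g × (4400 mL / 2000 mL) = 97.460 g
L-methionine: 0.874 g × (4400 mL / 2000 mL) = 1.923 g

nickel chloride hexahydrate 39.820 mg; trehalose 58.740 g; casitone 65.780 g; sodium nitrate 20.526 g; glucose 97.460 g; L-methionine 1.923 g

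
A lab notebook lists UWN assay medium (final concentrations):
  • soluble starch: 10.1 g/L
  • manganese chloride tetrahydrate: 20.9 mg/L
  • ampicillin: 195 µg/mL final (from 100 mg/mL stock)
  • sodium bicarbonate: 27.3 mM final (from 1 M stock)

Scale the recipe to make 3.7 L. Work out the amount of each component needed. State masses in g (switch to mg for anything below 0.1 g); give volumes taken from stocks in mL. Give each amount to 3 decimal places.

Scale factor relative to 1 L: 3.7.
soluble starch: 10.1 g/L × 3.7 L = 37.370 g
manganese chloride tetrahydrate: 20.9 mg/L × 3.7 L = 77.330 mg
ampicillin: V = C2·V2/C1 = 195 µg/mL × 3700 mL ÷ 100000 µg/mL = 7.215 mL
sodium bicarbonate: V = C2·V2/C1 = 27.3 mM × 3700 mL ÷ 1000 mM = 101.010 mL

soluble starch 37.370 g; manganese chloride tetrahydrate 77.330 mg; ampicillin 7.215 mL; sodium bicarbonate 101.010 mL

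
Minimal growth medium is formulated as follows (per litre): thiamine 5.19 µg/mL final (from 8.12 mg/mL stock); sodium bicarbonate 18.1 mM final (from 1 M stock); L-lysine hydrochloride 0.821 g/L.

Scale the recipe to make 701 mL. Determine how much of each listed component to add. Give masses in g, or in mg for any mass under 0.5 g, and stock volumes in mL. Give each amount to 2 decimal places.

Target volume = 701 mL = 0.701 L.
thiamine: dilute stock: 5.19 µg/mL × 701 mL ÷ 8120 µg/mL = 0.45 mL
sodium bicarbonate: V = C2·V2/C1 = 18.1 mM × 701 mL ÷ 1000 mM = 12.69 mL
L-lysine hydrochloride: 0.821 g/L × 0.701 L = 0.58 g

thiamine 0.45 mL; sodium bicarbonate 12.69 mL; L-lysine hydrochloride 0.58 g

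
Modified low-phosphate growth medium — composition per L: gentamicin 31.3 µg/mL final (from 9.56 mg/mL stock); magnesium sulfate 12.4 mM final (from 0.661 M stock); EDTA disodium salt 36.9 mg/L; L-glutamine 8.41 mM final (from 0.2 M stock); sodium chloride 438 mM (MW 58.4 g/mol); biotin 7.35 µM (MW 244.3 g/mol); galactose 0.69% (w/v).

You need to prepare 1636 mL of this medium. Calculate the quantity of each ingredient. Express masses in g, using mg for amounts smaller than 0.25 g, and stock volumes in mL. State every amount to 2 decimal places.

gentamicin 5.36 mL; magnesium sulfate 30.69 mL; EDTA disodium salt 60.37 mg; L-glutamine 68.79 mL; sodium chloride 41.85 g; biotin 2.94 mg; galactose 11.29 g

Scale factor relative to 1 L: 1.636.
gentamicin: V = C2·V2/C1 = 31.3 µg/mL × 1636 mL ÷ 9560 µg/mL = 5.36 mL
magnesium sulfate: C1V1 = C2V2 → 12.4 mM × 1636 mL ÷ 661 mM = 30.69 mL
EDTA disodium salt: 36.9 mg/L × 1.636 L = 60.37 mg
L-glutamine: C1V1 = C2V2 → 8.41 mM × 1636 mL ÷ 200 mM = 68.79 mL
sodium chloride: 438 mmol/L × 58.4 g/mol × 1.636 L ÷ 1000 = 41.85 g
biotin: 7.35 µmol/L × 244.3 g/mol × 1.636 L ÷ 1000 = 2.94 mg
galactose: 0.69% w/v = 6.9 g/L → 6.9 × 1.636 L = 11.29 g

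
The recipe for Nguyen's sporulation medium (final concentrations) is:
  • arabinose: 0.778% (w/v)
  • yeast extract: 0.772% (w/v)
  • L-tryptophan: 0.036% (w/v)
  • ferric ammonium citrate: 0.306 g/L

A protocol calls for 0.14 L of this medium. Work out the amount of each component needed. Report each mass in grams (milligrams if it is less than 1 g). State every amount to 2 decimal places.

Working volume: 0.14 L.
arabinose: 0.778% w/v = 7.78 g/L → 7.78 × 0.14 L = 1.09 g
yeast extract: 0.772 g per 100 mL × 140 mL ÷ 100 = 1.08 g
L-tryptophan: 0.036% w/v = 0.36 g/L → 0.36 × 0.14 L = 0.0504 g = 50.40 mg
ferric ammonium citrate: 0.306 g/L × 0.14 L = 0.04284 g = 42.84 mg

arabinose 1.09 g; yeast extract 1.08 g; L-tryptophan 50.40 mg; ferric ammonium citrate 42.84 mg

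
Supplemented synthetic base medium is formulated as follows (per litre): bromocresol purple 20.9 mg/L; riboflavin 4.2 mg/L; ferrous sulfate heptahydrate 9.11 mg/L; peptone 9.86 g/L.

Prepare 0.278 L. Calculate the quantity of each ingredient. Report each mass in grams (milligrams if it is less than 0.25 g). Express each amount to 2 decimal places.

Scale factor relative to 1 L: 0.278.
bromocresol purple: 20.9 mg/L × 0.278 L = 5.81 mg
riboflavin: 4.2 mg/L × 0.278 L = 1.17 mg
ferrous sulfate heptahydrate: 9.11 mg/L × 0.278 L = 2.53 mg
peptone: 9.86 g/L × 0.278 L = 2.74 g

bromocresol purple 5.81 mg; riboflavin 1.17 mg; ferrous sulfate heptahydrate 2.53 mg; peptone 2.74 g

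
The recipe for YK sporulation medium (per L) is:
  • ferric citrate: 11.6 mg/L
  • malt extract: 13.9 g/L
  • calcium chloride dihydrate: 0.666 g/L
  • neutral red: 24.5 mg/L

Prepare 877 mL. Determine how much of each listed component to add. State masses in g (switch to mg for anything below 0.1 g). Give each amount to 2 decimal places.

ferric citrate 10.17 mg; malt extract 12.19 g; calcium chloride dihydrate 0.58 g; neutral red 21.49 mg

Working volume: 877 mL = 0.877 L.
ferric citrate: 11.6 mg/L × 0.877 L = 10.17 mg
malt extract: 13.9 g/L × 0.877 L = 12.19 g
calcium chloride dihydrate: 0.666 g/L × 0.877 L = 0.58 g
neutral red: 24.5 mg/L × 0.877 L = 21.49 mg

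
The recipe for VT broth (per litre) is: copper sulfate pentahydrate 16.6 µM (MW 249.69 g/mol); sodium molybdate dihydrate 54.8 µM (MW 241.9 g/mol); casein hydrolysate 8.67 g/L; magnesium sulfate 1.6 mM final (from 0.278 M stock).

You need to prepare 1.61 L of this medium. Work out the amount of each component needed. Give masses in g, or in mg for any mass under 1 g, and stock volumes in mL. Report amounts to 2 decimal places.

Scale factor relative to 1 L: 1.61.
copper sulfate pentahydrate: 16.6 µmol/L × 249.69 g/mol × 1.61 L ÷ 1000 = 6.67 mg
sodium molybdate dihydrate: 54.8 µmol/L × 241.9 g/mol × 1.61 L ÷ 1000 = 21.34 mg
casein hydrolysate: 8.67 g/L × 1.61 L = 13.96 g
magnesium sulfate: dilute stock: 1.6 mM × 1610 mL ÷ 278 mM = 9.27 mL

copper sulfate pentahydrate 6.67 mg; sodium molybdate dihydrate 21.34 mg; casein hydrolysate 13.96 g; magnesium sulfate 9.27 mL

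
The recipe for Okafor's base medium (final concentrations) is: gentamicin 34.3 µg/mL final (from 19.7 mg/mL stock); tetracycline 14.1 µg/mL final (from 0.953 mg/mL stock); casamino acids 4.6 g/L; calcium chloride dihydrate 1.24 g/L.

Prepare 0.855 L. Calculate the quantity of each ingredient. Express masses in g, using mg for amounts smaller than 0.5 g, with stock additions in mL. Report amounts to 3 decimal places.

Scale factor relative to 1 L: 0.855.
gentamicin: C1V1 = C2V2 → 34.3 µg/mL × 855 mL ÷ 19700 µg/mL = 1.489 mL
tetracycline: V = C2·V2/C1 = 14.1 µg/mL × 855 mL ÷ 953 µg/mL = 12.650 mL
casamino acids: 4.6 g/L × 0.855 L = 3.933 g
calcium chloride dihydrate: 1.24 g/L × 0.855 L = 1.060 g

gentamicin 1.489 mL; tetracycline 12.650 mL; casamino acids 3.933 g; calcium chloride dihydrate 1.060 g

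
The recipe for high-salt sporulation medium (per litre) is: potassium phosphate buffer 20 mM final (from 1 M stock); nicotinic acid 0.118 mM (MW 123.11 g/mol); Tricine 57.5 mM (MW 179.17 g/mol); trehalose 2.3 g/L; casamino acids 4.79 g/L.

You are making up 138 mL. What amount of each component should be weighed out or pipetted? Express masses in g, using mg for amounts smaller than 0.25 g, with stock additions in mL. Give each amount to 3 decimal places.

Working volume: 138 mL = 0.138 L.
potassium phosphate buffer: V = C2·V2/C1 = 20 mM × 138 mL ÷ 1000 mM = 2.760 mL
nicotinic acid: 0.118 mmol/L × 123.11 mg/mmol × 0.138 L = 2.005 mg
Tricine: 57.5 mmol/L × 179.17 g/mol × 0.138 L ÷ 1000 = 1.422 g
trehalose: 2.3 g/L × 0.138 L = 0.317 g
casamino acids: 4.79 g/L × 0.138 L = 0.661 g

potassium phosphate buffer 2.760 mL; nicotinic acid 2.005 mg; Tricine 1.422 g; trehalose 0.317 g; casamino acids 0.661 g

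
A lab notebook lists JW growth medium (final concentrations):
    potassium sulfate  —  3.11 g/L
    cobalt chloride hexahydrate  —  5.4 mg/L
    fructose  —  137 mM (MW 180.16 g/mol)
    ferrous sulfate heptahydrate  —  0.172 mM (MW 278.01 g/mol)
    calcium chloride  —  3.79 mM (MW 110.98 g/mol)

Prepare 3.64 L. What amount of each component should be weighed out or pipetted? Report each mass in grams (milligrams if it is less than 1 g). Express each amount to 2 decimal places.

potassium sulfate 11.32 g; cobalt chloride hexahydrate 19.66 mg; fructose 89.84 g; ferrous sulfate heptahydrate 174.06 mg; calcium chloride 1.53 g

Scale factor relative to 1 L: 3.64.
potassium sulfate: 3.11 g/L × 3.64 L = 11.32 g
cobalt chloride hexahydrate: 5.4 mg/L × 3.64 L = 19.66 mg
fructose: 137 mmol/L × 180.16 g/mol × 3.64 L ÷ 1000 = 89.84 g
ferrous sulfate heptahydrate: 0.172 mmol/L × 278.01 mg/mmol × 3.64 L = 174.06 mg
calcium chloride: 3.79 mmol/L × 110.98 g/mol × 3.64 L ÷ 1000 = 1.53 g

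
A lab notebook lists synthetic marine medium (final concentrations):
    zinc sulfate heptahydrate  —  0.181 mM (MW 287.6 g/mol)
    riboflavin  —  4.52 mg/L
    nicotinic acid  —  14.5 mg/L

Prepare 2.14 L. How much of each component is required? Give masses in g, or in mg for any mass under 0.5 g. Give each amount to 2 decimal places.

Scale factor relative to 1 L: 2.14.
zinc sulfate heptahydrate: 0.181 mmol/L × 287.6 mg/mmol × 2.14 L = 111.40 mg
riboflavin: 4.52 mg/L × 2.14 L = 9.67 mg
nicotinic acid: 14.5 mg/L × 2.14 L = 31.03 mg

zinc sulfate heptahydrate 111.40 mg; riboflavin 9.67 mg; nicotinic acid 31.03 mg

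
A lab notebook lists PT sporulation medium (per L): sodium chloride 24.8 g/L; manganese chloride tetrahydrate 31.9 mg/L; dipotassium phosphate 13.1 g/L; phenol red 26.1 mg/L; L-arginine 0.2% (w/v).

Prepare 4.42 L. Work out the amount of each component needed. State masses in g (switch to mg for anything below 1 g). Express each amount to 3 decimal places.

sodium chloride 109.616 g; manganese chloride tetrahydrate 140.998 mg; dipotassium phosphate 57.902 g; phenol red 115.362 mg; L-arginine 8.840 g

Scale factor relative to 1 L: 4.42.
sodium chloride: 24.8 g/L × 4.42 L = 109.616 g
manganese chloride tetrahydrate: 31.9 mg/L × 4.42 L = 140.998 mg
dipotassium phosphate: 13.1 g/L × 4.42 L = 57.902 g
phenol red: 26.1 mg/L × 4.42 L = 115.362 mg
L-arginine: 0.2 g per 100 mL × 4420 mL ÷ 100 = 8.840 g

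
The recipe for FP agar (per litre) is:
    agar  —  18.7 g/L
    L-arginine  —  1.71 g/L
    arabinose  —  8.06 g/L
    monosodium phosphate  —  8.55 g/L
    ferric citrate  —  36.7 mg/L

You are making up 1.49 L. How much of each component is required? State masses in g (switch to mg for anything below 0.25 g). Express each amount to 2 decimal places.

agar 27.86 g; L-arginine 2.55 g; arabinose 12.01 g; monosodium phosphate 12.74 g; ferric citrate 54.68 mg

Working volume: 1.49 L.
agar: 18.7 g/L × 1.49 L = 27.86 g
L-arginine: 1.71 g/L × 1.49 L = 2.55 g
arabinose: 8.06 g/L × 1.49 L = 12.01 g
monosodium phosphate: 8.55 g/L × 1.49 L = 12.74 g
ferric citrate: 36.7 mg/L × 1.49 L = 54.68 mg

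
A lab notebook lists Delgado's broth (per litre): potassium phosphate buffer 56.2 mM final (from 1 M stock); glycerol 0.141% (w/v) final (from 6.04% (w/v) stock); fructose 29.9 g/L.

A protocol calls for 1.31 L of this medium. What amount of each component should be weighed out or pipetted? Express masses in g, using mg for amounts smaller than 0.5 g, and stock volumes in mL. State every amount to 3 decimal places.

Working volume: 1.31 L.
potassium phosphate buffer: V = C2·V2/C1 = 56.2 mM × 1310 mL ÷ 1000 mM = 73.622 mL
glycerol: V = C2·V2/C1 = 0.141% ÷ 6.04% × 1310 mL = 30.581 mL
fructose: 29.9 g/L × 1.31 L = 39.169 g

potassium phosphate buffer 73.622 mL; glycerol 30.581 mL; fructose 39.169 g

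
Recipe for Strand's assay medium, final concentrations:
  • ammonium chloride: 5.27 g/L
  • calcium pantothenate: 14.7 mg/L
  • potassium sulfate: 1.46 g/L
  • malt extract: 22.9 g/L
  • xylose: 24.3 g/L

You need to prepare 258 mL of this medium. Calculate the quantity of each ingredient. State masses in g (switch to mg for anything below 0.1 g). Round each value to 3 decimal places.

ammonium chloride 1.360 g; calcium pantothenate 3.793 mg; potassium sulfate 0.377 g; malt extract 5.908 g; xylose 6.269 g

Working volume: 258 mL = 0.258 L.
ammonium chloride: 5.27 g/L × 0.258 L = 1.360 g
calcium pantothenate: 14.7 mg/L × 0.258 L = 3.793 mg
potassium sulfate: 1.46 g/L × 0.258 L = 0.377 g
malt extract: 22.9 g/L × 0.258 L = 5.908 g
xylose: 24.3 g/L × 0.258 L = 6.269 g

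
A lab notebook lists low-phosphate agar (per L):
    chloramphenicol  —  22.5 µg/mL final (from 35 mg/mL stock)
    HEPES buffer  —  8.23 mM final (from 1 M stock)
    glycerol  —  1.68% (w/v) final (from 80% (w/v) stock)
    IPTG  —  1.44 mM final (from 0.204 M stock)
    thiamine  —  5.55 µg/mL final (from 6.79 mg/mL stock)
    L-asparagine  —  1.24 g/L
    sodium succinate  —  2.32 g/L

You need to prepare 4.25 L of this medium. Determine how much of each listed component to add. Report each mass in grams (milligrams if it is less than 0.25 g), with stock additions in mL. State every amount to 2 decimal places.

chloramphenicol 2.73 mL; HEPES buffer 34.98 mL; glycerol 89.25 mL; IPTG 30.00 mL; thiamine 3.47 mL; L-asparagine 5.27 g; sodium succinate 9.86 g

Scale factor relative to 1 L: 4.25.
chloramphenicol: C1V1 = C2V2 → 22.5 µg/mL × 4250 mL ÷ 35000 µg/mL = 2.73 mL
HEPES buffer: V = C2·V2/C1 = 8.23 mM × 4250 mL ÷ 1000 mM = 34.98 mL
glycerol: C1V1 = C2V2 → 1.68% ÷ 80% × 4250 mL = 89.25 mL
IPTG: C1V1 = C2V2 → 1.44 mM × 4250 mL ÷ 204 mM = 30.00 mL
thiamine: V = C2·V2/C1 = 5.55 µg/mL × 4250 mL ÷ 6790 µg/mL = 3.47 mL
L-asparagine: 1.24 g/L × 4.25 L = 5.27 g
sodium succinate: 2.32 g/L × 4.25 L = 9.86 g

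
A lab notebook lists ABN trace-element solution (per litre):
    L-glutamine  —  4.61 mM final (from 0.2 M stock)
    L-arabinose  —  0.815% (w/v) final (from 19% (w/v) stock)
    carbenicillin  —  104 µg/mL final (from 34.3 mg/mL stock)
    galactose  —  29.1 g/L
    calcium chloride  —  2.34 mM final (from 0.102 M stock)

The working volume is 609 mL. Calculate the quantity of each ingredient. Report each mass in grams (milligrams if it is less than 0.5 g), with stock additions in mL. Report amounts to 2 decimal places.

Working volume: 609 mL = 0.609 L.
L-glutamine: V = C2·V2/C1 = 4.61 mM × 609 mL ÷ 200 mM = 14.04 mL
L-arabinose: dilute stock: 0.815% ÷ 19% × 609 mL = 26.12 mL
carbenicillin: dilute stock: 104 µg/mL × 609 mL ÷ 34300 µg/mL = 1.85 mL
galactose: 29.1 g/L × 0.609 L = 17.72 g
calcium chloride: C1V1 = C2V2 → 2.34 mM × 609 mL ÷ 102 mM = 13.97 mL

L-glutamine 14.04 mL; L-arabinose 26.12 mL; carbenicillin 1.85 mL; galactose 17.72 g; calcium chloride 13.97 mL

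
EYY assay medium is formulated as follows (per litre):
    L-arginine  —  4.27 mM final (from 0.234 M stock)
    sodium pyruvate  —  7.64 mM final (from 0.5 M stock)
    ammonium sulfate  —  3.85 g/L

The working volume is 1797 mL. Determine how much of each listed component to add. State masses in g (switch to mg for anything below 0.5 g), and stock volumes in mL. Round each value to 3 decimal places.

L-arginine 32.791 mL; sodium pyruvate 27.458 mL; ammonium sulfate 6.918 g

Scale factor relative to 1 L: 1.797.
L-arginine: dilute stock: 4.27 mM × 1797 mL ÷ 234 mM = 32.791 mL
sodium pyruvate: C1V1 = C2V2 → 7.64 mM × 1797 mL ÷ 500 mM = 27.458 mL
ammonium sulfate: 3.85 g/L × 1.797 L = 6.918 g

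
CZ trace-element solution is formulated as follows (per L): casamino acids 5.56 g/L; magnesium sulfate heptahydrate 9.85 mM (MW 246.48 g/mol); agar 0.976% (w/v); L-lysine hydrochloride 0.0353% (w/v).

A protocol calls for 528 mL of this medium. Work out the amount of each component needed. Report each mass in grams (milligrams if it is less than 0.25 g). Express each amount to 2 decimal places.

Working volume: 528 mL = 0.528 L.
casamino acids: 5.56 g/L × 0.528 L = 2.94 g
magnesium sulfate heptahydrate: 9.85 mmol/L × 246.48 g/mol × 0.528 L ÷ 1000 = 1.28 g
agar: 0.976% w/v = 9.76 g/L → 9.76 × 0.528 L = 5.15 g
L-lysine hydrochloride: 0.0353% w/v = 0.353 g/L → 0.353 × 0.528 L = 0.186384 g = 186.38 mg

casamino acids 2.94 g; magnesium sulfate heptahydrate 1.28 g; agar 5.15 g; L-lysine hydrochloride 186.38 mg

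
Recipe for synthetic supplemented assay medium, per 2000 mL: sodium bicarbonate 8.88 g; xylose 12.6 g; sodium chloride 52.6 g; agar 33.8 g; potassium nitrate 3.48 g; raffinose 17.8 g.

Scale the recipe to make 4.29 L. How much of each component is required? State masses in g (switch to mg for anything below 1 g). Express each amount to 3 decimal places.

sodium bicarbonate 19.048 g; xylose 27.027 g; sodium chloride 112.827 g; agar 72.501 g; potassium nitrate 7.465 g; raffinose 38.181 g

Ratio of target to recipe volume: 4290 / 2000 = 2.145.
sodium bicarbonate: 8.88 g × (4290 mL / 2000 mL) = 19.048 g
xylose: 12.6 g × (4290 mL / 2000 mL) = 27.027 g
sodium chloride: 52.6 g × (4290 mL / 2000 mL) = 112.827 g
agar: 33.8 g × (4290 mL / 2000 mL) = 72.501 g
potassium nitrate: 3.48 g × (4290 mL / 2000 mL) = 7.465 g
raffinose: 17.8 g × (4290 mL / 2000 mL) = 38.181 g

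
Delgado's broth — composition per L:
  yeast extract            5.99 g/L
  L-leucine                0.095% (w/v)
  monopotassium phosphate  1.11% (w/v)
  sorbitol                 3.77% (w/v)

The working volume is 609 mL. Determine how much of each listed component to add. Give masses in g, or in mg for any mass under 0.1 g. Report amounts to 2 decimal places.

yeast extract 3.65 g; L-leucine 0.58 g; monopotassium phosphate 6.76 g; sorbitol 22.96 g

Working volume: 609 mL = 0.609 L.
yeast extract: 5.99 g/L × 0.609 L = 3.65 g
L-leucine: 0.095 g per 100 mL × 609 mL ÷ 100 = 0.58 g
monopotassium phosphate: 1.11 g per 100 mL × 609 mL ÷ 100 = 6.76 g
sorbitol: 3.77 g per 100 mL × 609 mL ÷ 100 = 22.96 g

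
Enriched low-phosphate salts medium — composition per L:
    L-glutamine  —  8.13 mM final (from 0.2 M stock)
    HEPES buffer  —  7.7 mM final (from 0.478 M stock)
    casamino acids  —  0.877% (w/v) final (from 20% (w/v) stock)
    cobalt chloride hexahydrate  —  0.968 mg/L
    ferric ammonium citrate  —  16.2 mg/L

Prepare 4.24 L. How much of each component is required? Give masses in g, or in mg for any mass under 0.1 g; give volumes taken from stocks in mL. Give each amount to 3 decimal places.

Working volume: 4.24 L.
L-glutamine: dilute stock: 8.13 mM × 4240 mL ÷ 200 mM = 172.356 mL
HEPES buffer: dilute stock: 7.7 mM × 4240 mL ÷ 478 mM = 68.301 mL
casamino acids: dilute stock: 0.877% ÷ 20% × 4240 mL = 185.924 mL
cobalt chloride hexahydrate: 0.968 mg/L × 4.24 L = 4.104 mg
ferric ammonium citrate: 16.2 mg/L × 4.24 L = 68.688 mg

L-glutamine 172.356 mL; HEPES buffer 68.301 mL; casamino acids 185.924 mL; cobalt chloride hexahydrate 4.104 mg; ferric ammonium citrate 68.688 mg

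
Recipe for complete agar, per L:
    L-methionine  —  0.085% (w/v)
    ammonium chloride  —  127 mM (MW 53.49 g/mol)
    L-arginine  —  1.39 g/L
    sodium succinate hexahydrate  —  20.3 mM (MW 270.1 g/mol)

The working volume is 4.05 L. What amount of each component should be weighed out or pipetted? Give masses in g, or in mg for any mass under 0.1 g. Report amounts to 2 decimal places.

L-methionine 3.44 g; ammonium chloride 27.51 g; L-arginine 5.63 g; sodium succinate hexahydrate 22.21 g

Working volume: 4.05 L.
L-methionine: 0.085% w/v = 0.85 g/L → 0.85 × 4.05 L = 3.44 g
ammonium chloride: 127 mmol/L × 53.49 g/mol × 4.05 L ÷ 1000 = 27.51 g
L-arginine: 1.39 g/L × 4.05 L = 5.63 g
sodium succinate hexahydrate: 20.3 mmol/L × 270.1 g/mol × 4.05 L ÷ 1000 = 22.21 g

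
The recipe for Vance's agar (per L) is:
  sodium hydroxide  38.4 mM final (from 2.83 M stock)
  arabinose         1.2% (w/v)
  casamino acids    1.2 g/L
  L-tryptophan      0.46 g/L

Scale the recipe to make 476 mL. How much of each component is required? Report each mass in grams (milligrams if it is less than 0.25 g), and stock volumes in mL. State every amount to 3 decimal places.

sodium hydroxide 6.459 mL; arabinose 5.712 g; casamino acids 0.571 g; L-tryptophan 218.960 mg

Working volume: 476 mL = 0.476 L.
sodium hydroxide: C1V1 = C2V2 → 38.4 mM × 476 mL ÷ 2830 mM = 6.459 mL
arabinose: 1.2 g per 100 mL × 476 mL ÷ 100 = 5.712 g
casamino acids: 1.2 g/L × 0.476 L = 0.571 g
L-tryptophan: 0.46 g/L × 0.476 L = 0.21896 g = 218.960 mg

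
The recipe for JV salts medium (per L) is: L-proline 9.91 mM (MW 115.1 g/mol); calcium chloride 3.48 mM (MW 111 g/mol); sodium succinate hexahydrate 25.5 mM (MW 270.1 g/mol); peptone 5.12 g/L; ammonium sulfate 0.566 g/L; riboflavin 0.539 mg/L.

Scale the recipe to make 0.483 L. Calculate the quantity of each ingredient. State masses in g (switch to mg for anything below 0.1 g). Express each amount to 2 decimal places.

L-proline 0.55 g; calcium chloride 0.19 g; sodium succinate hexahydrate 3.33 g; peptone 2.47 g; ammonium sulfate 0.27 g; riboflavin 0.26 mg

Working volume: 0.483 L.
L-proline: 9.91 mmol/L × 115.1 g/mol × 0.483 L ÷ 1000 = 0.55 g
calcium chloride: 3.48 mmol/L × 111 g/mol × 0.483 L ÷ 1000 = 0.19 g
sodium succinate hexahydrate: 25.5 mmol/L × 270.1 g/mol × 0.483 L ÷ 1000 = 3.33 g
peptone: 5.12 g/L × 0.483 L = 2.47 g
ammonium sulfate: 0.566 g/L × 0.483 L = 0.27 g
riboflavin: 0.539 mg/L × 0.483 L = 0.26 mg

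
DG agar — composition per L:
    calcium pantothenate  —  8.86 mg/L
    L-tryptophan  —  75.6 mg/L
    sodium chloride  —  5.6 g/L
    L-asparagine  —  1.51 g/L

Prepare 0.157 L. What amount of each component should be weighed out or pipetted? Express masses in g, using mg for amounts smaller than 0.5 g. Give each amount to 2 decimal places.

Scale factor relative to 1 L: 0.157.
calcium pantothenate: 8.86 mg/L × 0.157 L = 1.39 mg
L-tryptophan: 75.6 mg/L × 0.157 L = 11.87 mg
sodium chloride: 5.6 g/L × 0.157 L = 0.88 g
L-asparagine: 1.51 g/L × 0.157 L = 0.23707 g = 237.07 mg

calcium pantothenate 1.39 mg; L-tryptophan 11.87 mg; sodium chloride 0.88 g; L-asparagine 237.07 mg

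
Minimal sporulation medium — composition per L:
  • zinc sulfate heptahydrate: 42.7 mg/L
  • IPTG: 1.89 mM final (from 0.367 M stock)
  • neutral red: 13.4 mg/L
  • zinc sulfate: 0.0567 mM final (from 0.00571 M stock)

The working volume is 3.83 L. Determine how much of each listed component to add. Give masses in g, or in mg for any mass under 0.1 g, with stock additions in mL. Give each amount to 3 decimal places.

zinc sulfate heptahydrate 0.164 g; IPTG 19.724 mL; neutral red 51.322 mg; zinc sulfate 38.032 mL

Working volume: 3.83 L.
zinc sulfate heptahydrate: 42.7 mg/L × 3.83 L = 163.541 mg = 0.164 g
IPTG: V = C2·V2/C1 = 1.89 mM × 3830 mL ÷ 367 mM = 19.724 mL
neutral red: 13.4 mg/L × 3.83 L = 51.322 mg
zinc sulfate: C1V1 = C2V2 → 0.0567 mM × 3830 mL ÷ 5.71 mM = 38.032 mL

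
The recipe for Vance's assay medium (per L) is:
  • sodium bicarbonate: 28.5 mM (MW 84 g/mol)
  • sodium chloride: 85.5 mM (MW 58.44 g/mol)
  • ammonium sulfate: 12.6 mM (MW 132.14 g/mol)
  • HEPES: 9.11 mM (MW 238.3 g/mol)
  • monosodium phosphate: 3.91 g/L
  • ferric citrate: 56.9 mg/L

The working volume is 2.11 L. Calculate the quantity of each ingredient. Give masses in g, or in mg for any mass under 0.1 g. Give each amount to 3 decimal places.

Scale factor relative to 1 L: 2.11.
sodium bicarbonate: 28.5 mmol/L × 84 g/mol × 2.11 L ÷ 1000 = 5.051 g
sodium chloride: 85.5 mmol/L × 58.44 g/mol × 2.11 L ÷ 1000 = 10.543 g
ammonium sulfate: 12.6 mmol/L × 132.14 g/mol × 2.11 L ÷ 1000 = 3.513 g
HEPES: 9.11 mmol/L × 238.3 g/mol × 2.11 L ÷ 1000 = 4.581 g
monosodium phosphate: 3.91 g/L × 2.11 L = 8.250 g
ferric citrate: 56.9 mg/L × 2.11 L = 120.059 mg = 0.120 g

sodium bicarbonate 5.051 g; sodium chloride 10.543 g; ammonium sulfate 3.513 g; HEPES 4.581 g; monosodium phosphate 8.250 g; ferric citrate 0.120 g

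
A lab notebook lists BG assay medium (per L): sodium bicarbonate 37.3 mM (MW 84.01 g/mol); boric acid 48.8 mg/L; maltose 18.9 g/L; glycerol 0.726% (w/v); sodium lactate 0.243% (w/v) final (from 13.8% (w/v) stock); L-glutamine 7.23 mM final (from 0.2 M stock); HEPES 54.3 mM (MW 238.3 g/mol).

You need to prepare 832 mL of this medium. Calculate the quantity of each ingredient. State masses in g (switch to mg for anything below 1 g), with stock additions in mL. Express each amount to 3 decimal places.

Working volume: 832 mL = 0.832 L.
sodium bicarbonate: 37.3 mmol/L × 84.01 g/mol × 0.832 L ÷ 1000 = 2.607 g
boric acid: 48.8 mg/L × 0.832 L = 40.602 mg
maltose: 18.9 g/L × 0.832 L = 15.725 g
glycerol: 0.726 g per 100 mL × 832 mL ÷ 100 = 6.040 g
sodium lactate: C1V1 = C2V2 → 0.243% ÷ 13.8% × 832 mL = 14.650 mL
L-glutamine: dilute stock: 7.23 mM × 832 mL ÷ 200 mM = 30.077 mL
HEPES: 54.3 mmol/L × 238.3 g/mol × 0.832 L ÷ 1000 = 10.766 g

sodium bicarbonate 2.607 g; boric acid 40.602 mg; maltose 15.725 g; glycerol 6.040 g; sodium lactate 14.650 mL; L-glutamine 30.077 mL; HEPES 10.766 g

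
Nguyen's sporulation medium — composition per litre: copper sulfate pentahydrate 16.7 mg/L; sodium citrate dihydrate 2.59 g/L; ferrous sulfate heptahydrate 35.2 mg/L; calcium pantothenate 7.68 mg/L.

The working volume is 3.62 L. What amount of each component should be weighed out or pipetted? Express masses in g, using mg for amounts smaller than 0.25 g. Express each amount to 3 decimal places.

Scale factor relative to 1 L: 3.62.
copper sulfate pentahydrate: 16.7 mg/L × 3.62 L = 60.454 mg
sodium citrate dihydrate: 2.59 g/L × 3.62 L = 9.376 g
ferrous sulfate heptahydrate: 35.2 mg/L × 3.62 L = 127.424 mg
calcium pantothenate: 7.68 mg/L × 3.62 L = 27.802 mg

copper sulfate pentahydrate 60.454 mg; sodium citrate dihydrate 9.376 g; ferrous sulfate heptahydrate 127.424 mg; calcium pantothenate 27.802 mg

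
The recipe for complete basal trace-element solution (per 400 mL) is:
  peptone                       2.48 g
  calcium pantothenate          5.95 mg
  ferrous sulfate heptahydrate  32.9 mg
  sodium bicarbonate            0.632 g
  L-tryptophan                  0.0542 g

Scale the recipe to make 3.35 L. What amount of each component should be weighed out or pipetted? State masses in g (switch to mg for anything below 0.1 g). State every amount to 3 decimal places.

peptone 20.770 g; calcium pantothenate 49.831 mg; ferrous sulfate heptahydrate 0.276 g; sodium bicarbonate 5.293 g; L-tryptophan 0.454 g

Ratio of target to recipe volume: 3350 / 400 = 8.375.
peptone: 2.48 g × (3350 mL / 400 mL) = 20.770 g
calcium pantothenate: 5.95 mg × (3350 mL / 400 mL) = 49.831 mg
ferrous sulfate heptahydrate: 32.9 mg × (3350 mL / 400 mL) = 275.537 mg = 0.276 g
sodium bicarbonate: 0.632 g × (3350 mL / 400 mL) = 5.293 g
L-tryptophan: 0.0542 g × (3350 mL / 400 mL) = 0.454 g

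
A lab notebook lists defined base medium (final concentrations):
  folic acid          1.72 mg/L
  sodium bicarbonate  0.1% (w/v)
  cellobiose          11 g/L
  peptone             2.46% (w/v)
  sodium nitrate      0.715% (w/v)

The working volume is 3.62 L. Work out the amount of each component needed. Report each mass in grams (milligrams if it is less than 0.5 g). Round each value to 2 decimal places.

Scale factor relative to 1 L: 3.62.
folic acid: 1.72 mg/L × 3.62 L = 6.23 mg
sodium bicarbonate: 0.1 g per 100 mL × 3620 mL ÷ 100 = 3.62 g
cellobiose: 11 g/L × 3.62 L = 39.82 g
peptone: 2.46% w/v = 24.6 g/L → 24.6 × 3.62 L = 89.05 g
sodium nitrate: 0.715% w/v = 7.15 g/L → 7.15 × 3.62 L = 25.88 g

folic acid 6.23 mg; sodium bicarbonate 3.62 g; cellobiose 39.82 g; peptone 89.05 g; sodium nitrate 25.88 g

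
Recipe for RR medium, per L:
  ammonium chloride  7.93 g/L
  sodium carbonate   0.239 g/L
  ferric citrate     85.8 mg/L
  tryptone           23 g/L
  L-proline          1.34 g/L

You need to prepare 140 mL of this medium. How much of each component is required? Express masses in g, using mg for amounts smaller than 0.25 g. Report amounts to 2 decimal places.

ammonium chloride 1.11 g; sodium carbonate 33.46 mg; ferric citrate 12.01 mg; tryptone 3.22 g; L-proline 187.60 mg

Scale factor relative to 1 L: 0.14.
ammonium chloride: 7.93 g/L × 0.14 L = 1.11 g
sodium carbonate: 0.239 g/L × 0.14 L = 0.03346 g = 33.46 mg
ferric citrate: 85.8 mg/L × 0.14 L = 12.01 mg
tryptone: 23 g/L × 0.14 L = 3.22 g
L-proline: 1.34 g/L × 0.14 L = 0.1876 g = 187.60 mg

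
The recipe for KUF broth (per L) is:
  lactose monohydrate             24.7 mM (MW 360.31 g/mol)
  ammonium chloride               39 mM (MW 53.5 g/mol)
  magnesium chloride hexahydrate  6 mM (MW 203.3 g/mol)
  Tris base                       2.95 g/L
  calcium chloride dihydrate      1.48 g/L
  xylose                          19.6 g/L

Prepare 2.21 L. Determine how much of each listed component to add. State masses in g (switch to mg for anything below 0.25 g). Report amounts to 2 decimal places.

Working volume: 2.21 L.
lactose monohydrate: 24.7 mmol/L × 360.31 g/mol × 2.21 L ÷ 1000 = 19.67 g
ammonium chloride: 39 mmol/L × 53.5 g/mol × 2.21 L ÷ 1000 = 4.61 g
magnesium chloride hexahydrate: 6 mmol/L × 203.3 g/mol × 2.21 L ÷ 1000 = 2.70 g
Tris base: 2.95 g/L × 2.21 L = 6.52 g
calcium chloride dihydrate: 1.48 g/L × 2.21 L = 3.27 g
xylose: 19.6 g/L × 2.21 L = 43.32 g

lactose monohydrate 19.67 g; ammonium chloride 4.61 g; magnesium chloride hexahydrate 2.70 g; Tris base 6.52 g; calcium chloride dihydrate 3.27 g; xylose 43.32 g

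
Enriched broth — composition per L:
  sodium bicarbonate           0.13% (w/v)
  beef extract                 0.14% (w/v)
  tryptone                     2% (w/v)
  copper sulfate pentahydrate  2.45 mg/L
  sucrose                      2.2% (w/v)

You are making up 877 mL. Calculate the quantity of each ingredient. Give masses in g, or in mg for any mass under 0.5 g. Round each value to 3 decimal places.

Scale factor relative to 1 L: 0.877.
sodium bicarbonate: 0.13% w/v = 1.3 g/L → 1.3 × 0.877 L = 1.140 g
beef extract: 0.14 g per 100 mL × 877 mL ÷ 100 = 1.228 g
tryptone: 2 g per 100 mL × 877 mL ÷ 100 = 17.540 g
copper sulfate pentahydrate: 2.45 mg/L × 0.877 L = 2.149 mg
sucrose: 2.2 g per 100 mL × 877 mL ÷ 100 = 19.294 g

sodium bicarbonate 1.140 g; beef extract 1.228 g; tryptone 17.540 g; copper sulfate pentahydrate 2.149 mg; sucrose 19.294 g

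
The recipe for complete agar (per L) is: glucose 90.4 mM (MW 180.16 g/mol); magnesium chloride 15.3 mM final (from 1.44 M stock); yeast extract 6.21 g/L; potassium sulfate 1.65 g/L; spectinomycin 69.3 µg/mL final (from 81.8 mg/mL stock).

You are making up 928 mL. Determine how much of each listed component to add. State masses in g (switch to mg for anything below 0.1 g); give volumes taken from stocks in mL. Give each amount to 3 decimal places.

glucose 15.114 g; magnesium chloride 9.860 mL; yeast extract 5.763 g; potassium sulfate 1.531 g; spectinomycin 0.786 mL

Working volume: 928 mL = 0.928 L.
glucose: 90.4 mmol/L × 180.16 g/mol × 0.928 L ÷ 1000 = 15.114 g
magnesium chloride: V = C2·V2/C1 = 15.3 mM × 928 mL ÷ 1440 mM = 9.860 mL
yeast extract: 6.21 g/L × 0.928 L = 5.763 g
potassium sulfate: 1.65 g/L × 0.928 L = 1.531 g
spectinomycin: V = C2·V2/C1 = 69.3 µg/mL × 928 mL ÷ 81800 µg/mL = 0.786 mL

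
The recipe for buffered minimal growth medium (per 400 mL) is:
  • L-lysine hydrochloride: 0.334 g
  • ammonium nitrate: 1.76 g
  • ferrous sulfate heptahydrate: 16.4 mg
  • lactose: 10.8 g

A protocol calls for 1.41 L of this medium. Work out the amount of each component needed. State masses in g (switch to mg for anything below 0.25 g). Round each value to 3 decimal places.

Ratio of target to recipe volume: 1410 / 400 = 3.525.
L-lysine hydrochloride: 0.334 g × (1410 mL / 400 mL) = 1.177 g
ammonium nitrate: 1.76 g × (1410 mL / 400 mL) = 6.204 g
ferrous sulfate heptahydrate: 16.4 mg × (1410 mL / 400 mL) = 57.810 mg
lactose: 10.8 g × (1410 mL / 400 mL) = 38.070 g

L-lysine hydrochloride 1.177 g; ammonium nitrate 6.204 g; ferrous sulfate heptahydrate 57.810 mg; lactose 38.070 g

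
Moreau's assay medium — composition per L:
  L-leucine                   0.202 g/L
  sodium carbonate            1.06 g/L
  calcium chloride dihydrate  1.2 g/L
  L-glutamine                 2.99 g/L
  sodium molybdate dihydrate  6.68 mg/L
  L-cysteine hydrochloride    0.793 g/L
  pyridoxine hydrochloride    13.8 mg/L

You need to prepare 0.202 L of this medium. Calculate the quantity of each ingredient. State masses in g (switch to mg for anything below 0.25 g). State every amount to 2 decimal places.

Scale factor relative to 1 L: 0.202.
L-leucine: 0.202 g/L × 0.202 L = 0.040804 g = 40.80 mg
sodium carbonate: 1.06 g/L × 0.202 L = 0.21412 g = 214.12 mg
calcium chloride dihydrate: 1.2 g/L × 0.202 L = 0.2424 g = 242.40 mg
L-glutamine: 2.99 g/L × 0.202 L = 0.60 g
sodium molybdate dihydrate: 6.68 mg/L × 0.202 L = 1.35 mg
L-cysteine hydrochloride: 0.793 g/L × 0.202 L = 0.160186 g = 160.19 mg
pyridoxine hydrochloride: 13.8 mg/L × 0.202 L = 2.79 mg

L-leucine 40.80 mg; sodium carbonate 214.12 mg; calcium chloride dihydrate 242.40 mg; L-glutamine 0.60 g; sodium molybdate dihydrate 1.35 mg; L-cysteine hydrochloride 160.19 mg; pyridoxine hydrochloride 2.79 mg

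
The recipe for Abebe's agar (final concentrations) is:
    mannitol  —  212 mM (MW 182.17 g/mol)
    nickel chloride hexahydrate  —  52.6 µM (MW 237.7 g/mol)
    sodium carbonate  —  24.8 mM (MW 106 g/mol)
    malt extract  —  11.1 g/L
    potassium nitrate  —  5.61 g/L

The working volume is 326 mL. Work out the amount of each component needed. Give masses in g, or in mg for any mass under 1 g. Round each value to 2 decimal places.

Target volume = 326 mL = 0.326 L.
mannitol: 212 mmol/L × 182.17 g/mol × 0.326 L ÷ 1000 = 12.59 g
nickel chloride hexahydrate: 52.6 µmol/L × 237.7 g/mol × 0.326 L ÷ 1000 = 4.08 mg
sodium carbonate: 24.8 mmol/L × 106 mg/mmol × 0.326 L = 856.99 mg
malt extract: 11.1 g/L × 0.326 L = 3.62 g
potassium nitrate: 5.61 g/L × 0.326 L = 1.83 g

mannitol 12.59 g; nickel chloride hexahydrate 4.08 mg; sodium carbonate 856.99 mg; malt extract 3.62 g; potassium nitrate 1.83 g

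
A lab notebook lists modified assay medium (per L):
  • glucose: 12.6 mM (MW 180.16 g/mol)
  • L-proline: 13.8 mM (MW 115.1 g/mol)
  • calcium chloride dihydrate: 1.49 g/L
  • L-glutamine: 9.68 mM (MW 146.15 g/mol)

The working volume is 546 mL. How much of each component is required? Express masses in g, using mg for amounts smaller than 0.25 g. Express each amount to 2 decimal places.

Scale factor relative to 1 L: 0.546.
glucose: 12.6 mmol/L × 180.16 g/mol × 0.546 L ÷ 1000 = 1.24 g
L-proline: 13.8 mmol/L × 115.1 g/mol × 0.546 L ÷ 1000 = 0.87 g
calcium chloride dihydrate: 1.49 g/L × 0.546 L = 0.81 g
L-glutamine: 9.68 mmol/L × 146.15 g/mol × 0.546 L ÷ 1000 = 0.77 g

glucose 1.24 g; L-proline 0.87 g; calcium chloride dihydrate 0.81 g; L-glutamine 0.77 g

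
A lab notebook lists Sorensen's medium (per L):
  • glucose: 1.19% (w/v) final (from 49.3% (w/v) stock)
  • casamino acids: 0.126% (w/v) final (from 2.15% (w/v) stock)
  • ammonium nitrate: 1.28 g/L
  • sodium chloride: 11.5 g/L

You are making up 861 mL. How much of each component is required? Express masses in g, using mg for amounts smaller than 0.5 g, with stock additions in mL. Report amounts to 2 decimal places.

glucose 20.78 mL; casamino acids 50.46 mL; ammonium nitrate 1.10 g; sodium chloride 9.90 g

Scale factor relative to 1 L: 0.861.
glucose: V = C2·V2/C1 = 1.19% ÷ 49.3% × 861 mL = 20.78 mL
casamino acids: dilute stock: 0.126% ÷ 2.15% × 861 mL = 50.46 mL
ammonium nitrate: 1.28 g/L × 0.861 L = 1.10 g
sodium chloride: 11.5 g/L × 0.861 L = 9.90 g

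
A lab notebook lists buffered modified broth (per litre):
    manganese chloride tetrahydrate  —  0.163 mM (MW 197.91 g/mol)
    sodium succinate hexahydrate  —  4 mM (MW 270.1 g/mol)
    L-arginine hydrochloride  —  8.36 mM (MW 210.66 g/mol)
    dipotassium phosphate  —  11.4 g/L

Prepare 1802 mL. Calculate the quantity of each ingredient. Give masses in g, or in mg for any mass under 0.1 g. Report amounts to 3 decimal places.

manganese chloride tetrahydrate 58.131 mg; sodium succinate hexahydrate 1.947 g; L-arginine hydrochloride 3.174 g; dipotassium phosphate 20.543 g

Scale factor relative to 1 L: 1.802.
manganese chloride tetrahydrate: 0.163 mmol/L × 197.91 mg/mmol × 1.802 L = 58.131 mg
sodium succinate hexahydrate: 4 mmol/L × 270.1 g/mol × 1.802 L ÷ 1000 = 1.947 g
L-arginine hydrochloride: 8.36 mmol/L × 210.66 g/mol × 1.802 L ÷ 1000 = 3.174 g
dipotassium phosphate: 11.4 g/L × 1.802 L = 20.543 g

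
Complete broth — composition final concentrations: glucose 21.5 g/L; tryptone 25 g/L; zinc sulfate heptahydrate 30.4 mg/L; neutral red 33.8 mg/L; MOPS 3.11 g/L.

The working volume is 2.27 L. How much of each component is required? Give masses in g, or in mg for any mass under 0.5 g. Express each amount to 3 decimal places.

Working volume: 2.27 L.
glucose: 21.5 g/L × 2.27 L = 48.805 g
tryptone: 25 g/L × 2.27 L = 56.750 g
zinc sulfate heptahydrate: 30.4 mg/L × 2.27 L = 69.008 mg
neutral red: 33.8 mg/L × 2.27 L = 76.726 mg
MOPS: 3.11 g/L × 2.27 L = 7.060 g

glucose 48.805 g; tryptone 56.750 g; zinc sulfate heptahydrate 69.008 mg; neutral red 76.726 mg; MOPS 7.060 g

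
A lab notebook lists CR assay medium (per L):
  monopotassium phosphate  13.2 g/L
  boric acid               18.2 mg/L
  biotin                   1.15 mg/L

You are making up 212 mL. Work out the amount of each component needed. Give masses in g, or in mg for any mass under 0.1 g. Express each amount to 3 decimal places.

Target volume = 212 mL = 0.212 L.
monopotassium phosphate: 13.2 g/L × 0.212 L = 2.798 g
boric acid: 18.2 mg/L × 0.212 L = 3.858 mg
biotin: 1.15 mg/L × 0.212 L = 0.244 mg

monopotassium phosphate 2.798 g; boric acid 3.858 mg; biotin 0.244 mg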